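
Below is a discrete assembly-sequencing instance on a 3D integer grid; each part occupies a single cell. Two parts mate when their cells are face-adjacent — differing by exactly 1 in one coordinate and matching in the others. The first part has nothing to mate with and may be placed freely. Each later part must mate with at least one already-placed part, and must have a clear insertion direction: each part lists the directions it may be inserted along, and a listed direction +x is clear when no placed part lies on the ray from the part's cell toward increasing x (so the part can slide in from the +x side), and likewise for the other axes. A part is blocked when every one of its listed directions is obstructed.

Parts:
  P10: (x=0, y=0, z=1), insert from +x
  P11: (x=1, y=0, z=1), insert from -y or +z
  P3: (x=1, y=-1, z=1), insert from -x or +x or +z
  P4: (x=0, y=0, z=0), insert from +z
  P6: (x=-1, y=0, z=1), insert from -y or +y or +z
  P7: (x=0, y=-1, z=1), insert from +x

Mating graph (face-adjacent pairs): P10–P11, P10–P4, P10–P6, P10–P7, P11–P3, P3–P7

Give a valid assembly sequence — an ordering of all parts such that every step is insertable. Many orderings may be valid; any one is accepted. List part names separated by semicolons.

1. P4@(0, 0, 0) [+z clear] — {P4}
2. P10@(0, 0, 1) [+x clear] — {P10, P4}
3. P7@(0, -1, 1) [+x clear] — {P10, P4, P7}
4. P6@(-1, 0, 1) [-y clear] — {P10, P4, P6, P7}
5. P3@(1, -1, 1) [+x clear] — {P10, P3, P4, P6, P7}
6. P11@(1, 0, 1) [+z clear] — {P10, P11, P3, P4, P6, P7}

P4; P10; P7; P6; P3; P11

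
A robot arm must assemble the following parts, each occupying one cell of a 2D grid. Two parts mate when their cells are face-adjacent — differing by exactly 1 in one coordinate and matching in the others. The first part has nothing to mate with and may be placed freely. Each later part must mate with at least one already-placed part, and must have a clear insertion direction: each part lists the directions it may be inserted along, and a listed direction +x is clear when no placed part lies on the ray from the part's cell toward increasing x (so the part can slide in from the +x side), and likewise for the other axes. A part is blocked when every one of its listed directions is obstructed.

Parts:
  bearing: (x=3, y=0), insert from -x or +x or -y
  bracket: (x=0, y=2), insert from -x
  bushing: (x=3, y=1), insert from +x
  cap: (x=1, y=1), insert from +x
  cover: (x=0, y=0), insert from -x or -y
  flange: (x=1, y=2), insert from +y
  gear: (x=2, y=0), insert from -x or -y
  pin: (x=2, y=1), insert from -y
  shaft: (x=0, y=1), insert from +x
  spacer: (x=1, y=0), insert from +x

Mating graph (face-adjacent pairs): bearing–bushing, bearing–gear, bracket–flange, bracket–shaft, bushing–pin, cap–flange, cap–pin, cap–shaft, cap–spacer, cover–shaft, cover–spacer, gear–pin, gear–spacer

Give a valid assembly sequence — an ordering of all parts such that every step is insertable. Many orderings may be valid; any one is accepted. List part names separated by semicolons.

shaft; bracket; cover; spacer; flange; cap; pin; gear; bearing; bushing

1. shaft@(0, 1) [+x clear] — {shaft}
2. bracket@(0, 2) [-x clear] — {bracket, shaft}
3. cover@(0, 0) [-x clear] — {bracket, cover, shaft}
4. spacer@(1, 0) [+x clear] — {bracket, cover, shaft, spacer}
5. flange@(1, 2) [+y clear] — {bracket, cover, flange, shaft, spacer}
6. cap@(1, 1) [+x clear] — {bracket, cap, cover, flange, shaft, spacer}
7. pin@(2, 1) [-y clear] — {bracket, cap, cover, flange, pin, shaft, spacer}
8. gear@(2, 0) [-y clear] — {bracket, cap, cover, flange, gear, pin, shaft, spacer}
9. bearing@(3, 0) [+x clear] — {bearing, bracket, cap, cover, flange, gear, pin, shaft, spacer}
10. bushing@(3, 1) [+x clear] — {bearing, bracket, bushing, cap, cover, flange, gear, pin, shaft, spacer}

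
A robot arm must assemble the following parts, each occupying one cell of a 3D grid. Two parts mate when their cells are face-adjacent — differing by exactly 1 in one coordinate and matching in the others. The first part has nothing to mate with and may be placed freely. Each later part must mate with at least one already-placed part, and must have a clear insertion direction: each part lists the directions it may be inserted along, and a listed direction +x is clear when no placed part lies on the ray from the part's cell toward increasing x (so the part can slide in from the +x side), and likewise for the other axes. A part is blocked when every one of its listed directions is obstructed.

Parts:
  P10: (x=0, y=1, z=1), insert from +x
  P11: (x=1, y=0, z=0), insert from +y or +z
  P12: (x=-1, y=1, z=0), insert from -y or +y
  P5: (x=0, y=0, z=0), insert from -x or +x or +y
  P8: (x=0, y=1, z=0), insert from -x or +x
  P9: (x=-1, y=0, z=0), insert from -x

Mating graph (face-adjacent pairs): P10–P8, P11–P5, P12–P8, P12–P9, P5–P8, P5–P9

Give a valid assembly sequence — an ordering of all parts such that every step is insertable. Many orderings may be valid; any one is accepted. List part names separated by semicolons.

P5; P9; P11; P8; P10; P12

1. P5@(0, 0, 0) [-x clear] — {P5}
2. P9@(-1, 0, 0) [-x clear] — {P5, P9}
3. P11@(1, 0, 0) [+y clear] — {P11, P5, P9}
4. P8@(0, 1, 0) [-x clear] — {P11, P5, P8, P9}
5. P10@(0, 1, 1) [+x clear] — {P10, P11, P5, P8, P9}
6. P12@(-1, 1, 0) [+y clear] — {P10, P11, P12, P5, P8, P9}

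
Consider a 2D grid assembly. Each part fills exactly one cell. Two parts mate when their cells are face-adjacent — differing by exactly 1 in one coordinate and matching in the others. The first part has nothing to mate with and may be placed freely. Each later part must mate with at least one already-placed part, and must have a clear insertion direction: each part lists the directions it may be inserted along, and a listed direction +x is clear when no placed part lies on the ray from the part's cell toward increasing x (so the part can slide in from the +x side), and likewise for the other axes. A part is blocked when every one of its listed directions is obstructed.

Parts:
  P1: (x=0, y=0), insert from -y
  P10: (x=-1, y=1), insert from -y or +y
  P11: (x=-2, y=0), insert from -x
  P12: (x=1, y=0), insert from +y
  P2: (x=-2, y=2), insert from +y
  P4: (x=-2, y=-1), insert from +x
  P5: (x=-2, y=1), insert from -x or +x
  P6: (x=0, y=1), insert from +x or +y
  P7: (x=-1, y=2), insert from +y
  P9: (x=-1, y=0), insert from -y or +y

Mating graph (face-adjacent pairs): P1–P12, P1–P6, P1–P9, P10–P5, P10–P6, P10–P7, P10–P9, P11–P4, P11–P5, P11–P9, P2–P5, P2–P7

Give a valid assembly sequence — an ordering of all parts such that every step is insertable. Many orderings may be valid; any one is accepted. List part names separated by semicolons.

P2; P5; P11; P7; P10; P6; P1; P12; P9; P4

1. P2@(-2, 2) [+y clear] — {P2}
2. P5@(-2, 1) [-x clear] — {P2, P5}
3. P11@(-2, 0) [-x clear] — {P11, P2, P5}
4. P7@(-1, 2) [+y clear] — {P11, P2, P5, P7}
5. P10@(-1, 1) [-y clear] — {P10, P11, P2, P5, P7}
6. P6@(0, 1) [+x clear] — {P10, P11, P2, P5, P6, P7}
7. P1@(0, 0) [-y clear] — {P1, P10, P11, P2, P5, P6, P7}
8. P12@(1, 0) [+y clear] — {P1, P10, P11, P12, P2, P5, P6, P7}
9. P9@(-1, 0) [-y clear] — {P1, P10, P11, P12, P2, P5, P6, P7, P9}
10. P4@(-2, -1) [+x clear] — {P1, P10, P11, P12, P2, P4, P5, P6, P7, P9}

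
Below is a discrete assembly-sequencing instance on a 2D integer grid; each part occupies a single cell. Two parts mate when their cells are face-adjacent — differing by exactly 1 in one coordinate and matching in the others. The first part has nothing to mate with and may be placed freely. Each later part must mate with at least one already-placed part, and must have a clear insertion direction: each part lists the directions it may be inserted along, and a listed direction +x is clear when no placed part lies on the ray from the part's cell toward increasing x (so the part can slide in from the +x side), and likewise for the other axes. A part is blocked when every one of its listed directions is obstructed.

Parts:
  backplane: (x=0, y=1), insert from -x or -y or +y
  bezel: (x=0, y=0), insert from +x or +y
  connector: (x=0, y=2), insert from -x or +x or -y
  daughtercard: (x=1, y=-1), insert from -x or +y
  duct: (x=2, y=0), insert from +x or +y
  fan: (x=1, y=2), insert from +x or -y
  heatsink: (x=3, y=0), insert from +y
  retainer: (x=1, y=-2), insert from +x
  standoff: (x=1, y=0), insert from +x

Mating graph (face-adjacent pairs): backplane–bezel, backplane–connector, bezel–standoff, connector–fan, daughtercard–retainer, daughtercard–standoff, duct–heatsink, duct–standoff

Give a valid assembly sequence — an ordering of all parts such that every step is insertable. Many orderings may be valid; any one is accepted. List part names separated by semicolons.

bezel; backplane; connector; fan; standoff; duct; daughtercard; retainer; heatsink

1. bezel@(0, 0) [+x clear] — {bezel}
2. backplane@(0, 1) [-x clear] — {backplane, bezel}
3. connector@(0, 2) [-x clear] — {backplane, bezel, connector}
4. fan@(1, 2) [+x clear] — {backplane, bezel, connector, fan}
5. standoff@(1, 0) [+x clear] — {backplane, bezel, connector, fan, standoff}
6. duct@(2, 0) [+x clear] — {backplane, bezel, connector, duct, fan, standoff}
7. daughtercard@(1, -1) [-x clear] — {backplane, bezel, connector, daughtercard, duct, fan, standoff}
8. retainer@(1, -2) [+x clear] — {backplane, bezel, connector, daughtercard, duct, fan, retainer, standoff}
9. heatsink@(3, 0) [+y clear] — {backplane, bezel, connector, daughtercard, duct, fan, heatsink, retainer, standoff}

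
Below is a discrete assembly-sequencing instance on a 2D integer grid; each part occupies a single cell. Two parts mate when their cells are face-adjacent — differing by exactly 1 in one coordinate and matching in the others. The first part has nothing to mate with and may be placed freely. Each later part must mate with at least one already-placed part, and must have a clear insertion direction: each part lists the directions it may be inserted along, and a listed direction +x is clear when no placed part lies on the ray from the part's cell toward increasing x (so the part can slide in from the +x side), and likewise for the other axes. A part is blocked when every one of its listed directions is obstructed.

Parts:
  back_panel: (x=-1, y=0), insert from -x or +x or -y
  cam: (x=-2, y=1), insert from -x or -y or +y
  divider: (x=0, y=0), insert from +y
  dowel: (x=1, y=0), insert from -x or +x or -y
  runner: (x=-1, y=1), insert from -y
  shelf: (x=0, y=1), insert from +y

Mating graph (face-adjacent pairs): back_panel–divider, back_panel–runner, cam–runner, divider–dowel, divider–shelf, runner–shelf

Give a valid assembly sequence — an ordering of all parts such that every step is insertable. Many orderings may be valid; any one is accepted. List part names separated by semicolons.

1. runner@(-1, 1) [-y clear] — {runner}
2. back_panel@(-1, 0) [-x clear] — {back_panel, runner}
3. cam@(-2, 1) [-x clear] — {back_panel, cam, runner}
4. divider@(0, 0) [+y clear] — {back_panel, cam, divider, runner}
5. shelf@(0, 1) [+y clear] — {back_panel, cam, divider, runner, shelf}
6. dowel@(1, 0) [+x clear] — {back_panel, cam, divider, dowel, runner, shelf}

runner; back_panel; cam; divider; shelf; dowel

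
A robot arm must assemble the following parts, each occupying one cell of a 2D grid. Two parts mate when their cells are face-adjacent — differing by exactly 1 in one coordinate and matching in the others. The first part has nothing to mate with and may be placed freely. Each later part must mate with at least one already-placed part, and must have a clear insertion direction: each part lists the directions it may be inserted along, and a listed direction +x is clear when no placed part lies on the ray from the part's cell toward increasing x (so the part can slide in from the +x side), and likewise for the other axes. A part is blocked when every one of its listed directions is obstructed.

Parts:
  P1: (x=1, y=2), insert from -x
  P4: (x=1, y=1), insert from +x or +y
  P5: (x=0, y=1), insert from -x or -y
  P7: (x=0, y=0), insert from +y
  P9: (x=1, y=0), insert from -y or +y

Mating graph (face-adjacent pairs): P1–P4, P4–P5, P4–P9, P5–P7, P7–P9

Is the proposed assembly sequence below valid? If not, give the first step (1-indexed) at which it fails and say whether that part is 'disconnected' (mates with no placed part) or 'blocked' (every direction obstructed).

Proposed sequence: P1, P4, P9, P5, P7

Invalid at step 5 (blocked)

1. P1@(1, 2) [-x clear] — {P1}
2. P4@(1, 1) [+x clear] — {P1, P4}
3. P9@(1, 0) [-y clear] — {P1, P4, P9}
4. P5@(0, 1) [-x clear] — {P1, P4, P5, P9}
5. P7@(0, 0) — +y all obstructed ⇒ blocked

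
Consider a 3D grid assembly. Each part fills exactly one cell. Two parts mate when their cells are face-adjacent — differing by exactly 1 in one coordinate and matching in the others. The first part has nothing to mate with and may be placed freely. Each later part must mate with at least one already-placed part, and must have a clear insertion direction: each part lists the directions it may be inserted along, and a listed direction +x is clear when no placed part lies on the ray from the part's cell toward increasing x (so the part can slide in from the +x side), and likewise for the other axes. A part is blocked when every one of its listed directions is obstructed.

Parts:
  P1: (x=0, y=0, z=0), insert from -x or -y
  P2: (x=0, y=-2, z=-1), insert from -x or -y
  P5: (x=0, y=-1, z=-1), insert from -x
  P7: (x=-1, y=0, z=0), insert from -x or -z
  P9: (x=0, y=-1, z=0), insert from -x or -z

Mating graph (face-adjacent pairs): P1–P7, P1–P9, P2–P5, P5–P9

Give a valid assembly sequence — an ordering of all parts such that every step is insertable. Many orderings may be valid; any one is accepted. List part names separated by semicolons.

1. P5@(0, -1, -1) [-x clear] — {P5}
2. P9@(0, -1, 0) [-x clear] — {P5, P9}
3. P1@(0, 0, 0) [-x clear] — {P1, P5, P9}
4. P2@(0, -2, -1) [-x clear] — {P1, P2, P5, P9}
5. P7@(-1, 0, 0) [-x clear] — {P1, P2, P5, P7, P9}

P5; P9; P1; P2; P7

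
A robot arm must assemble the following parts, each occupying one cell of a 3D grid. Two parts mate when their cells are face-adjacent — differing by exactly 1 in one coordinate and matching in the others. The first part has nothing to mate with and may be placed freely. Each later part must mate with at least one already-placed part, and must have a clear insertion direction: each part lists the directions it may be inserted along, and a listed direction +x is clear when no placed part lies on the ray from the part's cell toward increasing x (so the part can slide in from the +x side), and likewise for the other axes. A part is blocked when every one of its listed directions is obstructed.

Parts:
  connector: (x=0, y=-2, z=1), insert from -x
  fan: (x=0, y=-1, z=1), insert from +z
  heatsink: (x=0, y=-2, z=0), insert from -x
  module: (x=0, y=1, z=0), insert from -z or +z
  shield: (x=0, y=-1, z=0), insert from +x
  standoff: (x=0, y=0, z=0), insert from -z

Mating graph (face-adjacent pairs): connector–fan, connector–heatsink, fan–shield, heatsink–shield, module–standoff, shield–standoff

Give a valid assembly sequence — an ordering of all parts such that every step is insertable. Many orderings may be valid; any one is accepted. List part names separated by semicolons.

1. connector@(0, -2, 1) [-x clear] — {connector}
2. fan@(0, -1, 1) [+z clear] — {connector, fan}
3. shield@(0, -1, 0) [+x clear] — {connector, fan, shield}
4. standoff@(0, 0, 0) [-z clear] — {connector, fan, shield, standoff}
5. module@(0, 1, 0) [-z clear] — {connector, fan, module, shield, standoff}
6. heatsink@(0, -2, 0) [-x clear] — {connector, fan, heatsink, module, shield, standoff}

connector; fan; shield; standoff; module; heatsink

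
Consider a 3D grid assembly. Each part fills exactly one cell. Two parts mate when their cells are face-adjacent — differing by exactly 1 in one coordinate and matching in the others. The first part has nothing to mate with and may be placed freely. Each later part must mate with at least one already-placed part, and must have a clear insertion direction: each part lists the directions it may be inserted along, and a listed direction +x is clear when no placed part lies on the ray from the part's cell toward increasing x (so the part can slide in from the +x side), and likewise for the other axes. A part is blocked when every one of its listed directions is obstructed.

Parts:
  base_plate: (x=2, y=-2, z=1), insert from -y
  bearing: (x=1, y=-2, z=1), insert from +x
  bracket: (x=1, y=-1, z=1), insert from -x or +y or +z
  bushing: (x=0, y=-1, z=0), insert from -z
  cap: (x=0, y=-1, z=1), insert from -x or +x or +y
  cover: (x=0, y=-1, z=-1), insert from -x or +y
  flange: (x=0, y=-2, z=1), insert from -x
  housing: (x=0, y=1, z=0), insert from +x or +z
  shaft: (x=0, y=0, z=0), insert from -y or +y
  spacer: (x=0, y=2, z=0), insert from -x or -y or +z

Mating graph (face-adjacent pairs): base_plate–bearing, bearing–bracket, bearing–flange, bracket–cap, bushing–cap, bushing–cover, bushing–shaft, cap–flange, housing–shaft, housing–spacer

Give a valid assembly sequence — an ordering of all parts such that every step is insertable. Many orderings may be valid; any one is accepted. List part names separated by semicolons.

1. shaft@(0, 0, 0) [-y clear] — {shaft}
2. housing@(0, 1, 0) [+x clear] — {housing, shaft}
3. spacer@(0, 2, 0) [-x clear] — {housing, shaft, spacer}
4. bushing@(0, -1, 0) [-z clear] — {bushing, housing, shaft, spacer}
5. cover@(0, -1, -1) [-x clear] — {bushing, cover, housing, shaft, spacer}
6. cap@(0, -1, 1) [-x clear] — {bushing, cap, cover, housing, shaft, spacer}
7. bracket@(1, -1, 1) [+y clear] — {bracket, bushing, cap, cover, housing, shaft, spacer}
8. flange@(0, -2, 1) [-x clear] — {bracket, bushing, cap, cover, flange, housing, shaft, spacer}
9. bearing@(1, -2, 1) [+x clear] — {bearing, bracket, bushing, cap, cover, flange, housing, shaft, spacer}
10. base_plate@(2, -2, 1) [-y clear] — {base_plate, bearing, bracket, bushing, cap, cover, flange, housing, shaft, spacer}

shaft; housing; spacer; bushing; cover; cap; bracket; flange; bearing; base_plate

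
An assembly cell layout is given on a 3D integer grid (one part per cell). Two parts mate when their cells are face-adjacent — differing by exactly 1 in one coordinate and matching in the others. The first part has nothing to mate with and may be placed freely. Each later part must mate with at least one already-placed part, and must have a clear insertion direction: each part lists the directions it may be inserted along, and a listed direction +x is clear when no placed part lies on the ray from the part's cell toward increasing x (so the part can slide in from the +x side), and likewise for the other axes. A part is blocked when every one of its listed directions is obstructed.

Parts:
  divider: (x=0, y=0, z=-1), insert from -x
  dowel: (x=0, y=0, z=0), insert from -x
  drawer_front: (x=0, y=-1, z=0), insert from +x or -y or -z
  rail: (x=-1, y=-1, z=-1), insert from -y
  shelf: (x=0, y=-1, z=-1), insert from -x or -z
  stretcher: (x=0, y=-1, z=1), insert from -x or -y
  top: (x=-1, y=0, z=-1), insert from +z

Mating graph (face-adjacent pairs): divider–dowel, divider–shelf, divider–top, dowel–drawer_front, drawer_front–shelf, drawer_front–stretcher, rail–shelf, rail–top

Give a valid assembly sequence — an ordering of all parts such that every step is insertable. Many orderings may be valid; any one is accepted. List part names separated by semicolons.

1. divider@(0, 0, -1) [-x clear] — {divider}
2. dowel@(0, 0, 0) [-x clear] — {divider, dowel}
3. drawer_front@(0, -1, 0) [+x clear] — {divider, dowel, drawer_front}
4. stretcher@(0, -1, 1) [-x clear] — {divider, dowel, drawer_front, stretcher}
5. shelf@(0, -1, -1) [-x clear] — {divider, dowel, drawer_front, shelf, stretcher}
6. rail@(-1, -1, -1) [-y clear] — {divider, dowel, drawer_front, rail, shelf, stretcher}
7. top@(-1, 0, -1) [+z clear] — {divider, dowel, drawer_front, rail, shelf, stretcher, top}

divider; dowel; drawer_front; stretcher; shelf; rail; top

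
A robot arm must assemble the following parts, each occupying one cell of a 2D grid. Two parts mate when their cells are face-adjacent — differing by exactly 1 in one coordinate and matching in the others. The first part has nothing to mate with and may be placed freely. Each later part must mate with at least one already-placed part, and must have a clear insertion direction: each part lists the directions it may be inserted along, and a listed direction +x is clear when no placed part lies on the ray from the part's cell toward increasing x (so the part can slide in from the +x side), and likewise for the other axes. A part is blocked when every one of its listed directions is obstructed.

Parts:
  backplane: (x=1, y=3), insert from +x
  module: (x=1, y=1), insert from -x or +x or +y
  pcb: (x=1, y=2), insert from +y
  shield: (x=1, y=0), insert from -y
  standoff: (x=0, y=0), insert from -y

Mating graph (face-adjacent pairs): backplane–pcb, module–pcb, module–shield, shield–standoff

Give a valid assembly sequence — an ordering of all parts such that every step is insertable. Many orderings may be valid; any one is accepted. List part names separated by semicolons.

standoff; shield; module; pcb; backplane

1. standoff@(0, 0) [-y clear] — {standoff}
2. shield@(1, 0) [-y clear] — {shield, standoff}
3. module@(1, 1) [-x clear] — {module, shield, standoff}
4. pcb@(1, 2) [+y clear] — {module, pcb, shield, standoff}
5. backplane@(1, 3) [+x clear] — {backplane, module, pcb, shield, standoff}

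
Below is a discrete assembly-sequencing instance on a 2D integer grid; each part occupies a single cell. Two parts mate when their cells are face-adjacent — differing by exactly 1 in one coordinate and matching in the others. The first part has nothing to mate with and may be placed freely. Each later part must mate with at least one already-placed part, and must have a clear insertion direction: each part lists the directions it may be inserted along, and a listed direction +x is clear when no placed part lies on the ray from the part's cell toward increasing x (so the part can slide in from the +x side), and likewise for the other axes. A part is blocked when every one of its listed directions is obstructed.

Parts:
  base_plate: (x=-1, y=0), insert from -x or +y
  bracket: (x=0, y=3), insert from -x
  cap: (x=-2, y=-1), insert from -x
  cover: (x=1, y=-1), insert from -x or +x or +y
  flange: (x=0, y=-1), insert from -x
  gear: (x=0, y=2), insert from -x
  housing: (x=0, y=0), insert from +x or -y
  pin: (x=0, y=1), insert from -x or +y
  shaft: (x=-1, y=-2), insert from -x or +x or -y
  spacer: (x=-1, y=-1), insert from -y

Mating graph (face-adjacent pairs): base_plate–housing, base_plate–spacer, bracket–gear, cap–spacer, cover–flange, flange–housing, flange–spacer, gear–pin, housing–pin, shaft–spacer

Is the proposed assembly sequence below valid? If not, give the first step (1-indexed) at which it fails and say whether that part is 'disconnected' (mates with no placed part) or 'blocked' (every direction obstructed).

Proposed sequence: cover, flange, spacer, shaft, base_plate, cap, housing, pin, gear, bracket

1. cover@(1, -1) [-x clear] — {cover}
2. flange@(0, -1) [-x clear] — {cover, flange}
3. spacer@(-1, -1) [-y clear] — {cover, flange, spacer}
4. shaft@(-1, -2) [-x clear] — {cover, flange, shaft, spacer}
5. base_plate@(-1, 0) [-x clear] — {base_plate, cover, flange, shaft, spacer}
6. cap@(-2, -1) [-x clear] — {base_plate, cap, cover, flange, shaft, spacer}
7. housing@(0, 0) [+x clear] — {base_plate, cap, cover, flange, housing, shaft, spacer}
8. pin@(0, 1) [-x clear] — {base_plate, cap, cover, flange, housing, pin, shaft, spacer}
9. gear@(0, 2) [-x clear] — {base_plate, cap, cover, flange, gear, housing, pin, shaft, spacer}
10. bracket@(0, 3) [-x clear] — {base_plate, bracket, cap, cover, flange, gear, housing, pin, shaft, spacer}

Valid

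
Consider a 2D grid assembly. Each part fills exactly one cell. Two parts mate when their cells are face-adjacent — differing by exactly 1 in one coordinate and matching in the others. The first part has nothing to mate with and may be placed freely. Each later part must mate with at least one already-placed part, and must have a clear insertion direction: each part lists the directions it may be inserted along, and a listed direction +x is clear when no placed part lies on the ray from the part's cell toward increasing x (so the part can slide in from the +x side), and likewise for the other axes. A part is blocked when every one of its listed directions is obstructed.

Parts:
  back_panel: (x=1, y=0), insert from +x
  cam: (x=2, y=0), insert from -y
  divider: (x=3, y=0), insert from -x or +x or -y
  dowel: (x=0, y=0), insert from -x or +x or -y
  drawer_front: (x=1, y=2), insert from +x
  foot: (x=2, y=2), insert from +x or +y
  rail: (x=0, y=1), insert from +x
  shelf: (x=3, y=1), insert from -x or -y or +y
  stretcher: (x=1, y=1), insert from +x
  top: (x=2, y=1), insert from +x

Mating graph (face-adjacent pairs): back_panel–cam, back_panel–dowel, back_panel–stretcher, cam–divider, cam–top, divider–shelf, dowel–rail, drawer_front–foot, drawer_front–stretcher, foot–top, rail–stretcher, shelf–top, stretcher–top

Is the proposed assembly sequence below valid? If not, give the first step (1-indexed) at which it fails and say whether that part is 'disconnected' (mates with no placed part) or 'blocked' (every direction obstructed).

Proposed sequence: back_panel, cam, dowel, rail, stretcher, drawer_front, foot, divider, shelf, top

1. back_panel@(1, 0) [+x clear] — {back_panel}
2. cam@(2, 0) [-y clear] — {back_panel, cam}
3. dowel@(0, 0) [-x clear] — {back_panel, cam, dowel}
4. rail@(0, 1) [+x clear] — {back_panel, cam, dowel, rail}
5. stretcher@(1, 1) [+x clear] — {back_panel, cam, dowel, rail, stretcher}
6. drawer_front@(1, 2) [+x clear] — {back_panel, cam, dowel, drawer_front, rail, stretcher}
7. foot@(2, 2) [+x clear] — {back_panel, cam, dowel, drawer_front, foot, rail, stretcher}
8. divider@(3, 0) [+x clear] — {back_panel, cam, divider, dowel, drawer_front, foot, rail, stretcher}
9. shelf@(3, 1) [+y clear] — {back_panel, cam, divider, dowel, drawer_front, foot, rail, shelf, stretcher}
10. top@(2, 1) — +x all obstructed ⇒ blocked

Invalid at step 10 (blocked)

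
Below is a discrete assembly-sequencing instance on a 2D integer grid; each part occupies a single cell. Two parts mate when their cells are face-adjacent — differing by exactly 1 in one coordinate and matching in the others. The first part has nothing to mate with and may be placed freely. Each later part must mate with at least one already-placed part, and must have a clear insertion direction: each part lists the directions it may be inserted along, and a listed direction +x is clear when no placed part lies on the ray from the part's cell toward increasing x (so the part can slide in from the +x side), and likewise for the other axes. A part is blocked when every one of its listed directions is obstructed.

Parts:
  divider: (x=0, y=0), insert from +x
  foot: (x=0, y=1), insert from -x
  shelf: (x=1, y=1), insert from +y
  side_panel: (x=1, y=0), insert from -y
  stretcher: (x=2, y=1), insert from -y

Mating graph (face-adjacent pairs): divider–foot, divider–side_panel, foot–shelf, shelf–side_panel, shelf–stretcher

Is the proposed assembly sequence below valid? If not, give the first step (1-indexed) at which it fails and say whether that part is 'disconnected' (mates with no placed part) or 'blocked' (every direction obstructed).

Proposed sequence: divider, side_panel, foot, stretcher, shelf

1. divider@(0, 0) [+x clear] — {divider}
2. side_panel@(1, 0) [-y clear] — {divider, side_panel}
3. foot@(0, 1) [-x clear] — {divider, foot, side_panel}
4. stretcher@(2, 1) — no placed neighbour ⇒ disconnected

Invalid at step 4 (disconnected)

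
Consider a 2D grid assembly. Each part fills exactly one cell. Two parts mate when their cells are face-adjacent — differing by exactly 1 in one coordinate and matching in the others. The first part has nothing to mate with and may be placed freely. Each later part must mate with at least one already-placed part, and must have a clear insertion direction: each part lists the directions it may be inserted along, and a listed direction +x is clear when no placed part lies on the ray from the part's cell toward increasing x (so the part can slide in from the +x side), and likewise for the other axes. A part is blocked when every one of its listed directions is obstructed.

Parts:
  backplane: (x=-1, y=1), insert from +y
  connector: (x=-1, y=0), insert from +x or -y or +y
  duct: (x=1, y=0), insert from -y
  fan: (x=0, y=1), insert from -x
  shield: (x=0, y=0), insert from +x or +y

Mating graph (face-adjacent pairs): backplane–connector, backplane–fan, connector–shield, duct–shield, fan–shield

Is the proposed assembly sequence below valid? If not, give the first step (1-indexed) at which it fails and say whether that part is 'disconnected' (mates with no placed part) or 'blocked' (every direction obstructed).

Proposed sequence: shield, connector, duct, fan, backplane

Valid

1. shield@(0, 0) [+x clear] — {shield}
2. connector@(-1, 0) [-y clear] — {connector, shield}
3. duct@(1, 0) [-y clear] — {connector, duct, shield}
4. fan@(0, 1) [-x clear] — {connector, duct, fan, shield}
5. backplane@(-1, 1) [+y clear] — {backplane, connector, duct, fan, shield}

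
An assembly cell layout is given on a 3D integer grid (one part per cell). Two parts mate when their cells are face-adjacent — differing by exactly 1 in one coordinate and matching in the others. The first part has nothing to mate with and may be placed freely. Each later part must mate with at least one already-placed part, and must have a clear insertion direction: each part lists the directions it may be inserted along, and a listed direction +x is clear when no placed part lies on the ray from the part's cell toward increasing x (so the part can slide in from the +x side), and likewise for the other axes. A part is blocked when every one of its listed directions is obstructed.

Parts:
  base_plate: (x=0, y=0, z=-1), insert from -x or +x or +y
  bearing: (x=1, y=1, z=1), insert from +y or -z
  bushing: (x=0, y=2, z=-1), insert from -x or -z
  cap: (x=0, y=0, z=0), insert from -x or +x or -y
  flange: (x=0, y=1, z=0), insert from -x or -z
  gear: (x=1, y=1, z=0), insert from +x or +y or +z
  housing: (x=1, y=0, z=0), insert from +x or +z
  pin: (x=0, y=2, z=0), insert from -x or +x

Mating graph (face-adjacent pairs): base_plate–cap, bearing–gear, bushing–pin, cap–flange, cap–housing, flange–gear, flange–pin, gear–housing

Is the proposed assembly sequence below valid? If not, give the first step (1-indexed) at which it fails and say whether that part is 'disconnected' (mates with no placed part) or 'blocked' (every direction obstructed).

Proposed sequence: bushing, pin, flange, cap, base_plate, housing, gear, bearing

1. bushing@(0, 2, -1) [-x clear] — {bushing}
2. pin@(0, 2, 0) [-x clear] — {bushing, pin}
3. flange@(0, 1, 0) [-x clear] — {bushing, flange, pin}
4. cap@(0, 0, 0) [-x clear] — {bushing, cap, flange, pin}
5. base_plate@(0, 0, -1) [-x clear] — {base_plate, bushing, cap, flange, pin}
6. housing@(1, 0, 0) [+x clear] — {base_plate, bushing, cap, flange, housing, pin}
7. gear@(1, 1, 0) [+x clear] — {base_plate, bushing, cap, flange, gear, housing, pin}
8. bearing@(1, 1, 1) [+y clear] — {base_plate, bearing, bushing, cap, flange, gear, housing, pin}

Valid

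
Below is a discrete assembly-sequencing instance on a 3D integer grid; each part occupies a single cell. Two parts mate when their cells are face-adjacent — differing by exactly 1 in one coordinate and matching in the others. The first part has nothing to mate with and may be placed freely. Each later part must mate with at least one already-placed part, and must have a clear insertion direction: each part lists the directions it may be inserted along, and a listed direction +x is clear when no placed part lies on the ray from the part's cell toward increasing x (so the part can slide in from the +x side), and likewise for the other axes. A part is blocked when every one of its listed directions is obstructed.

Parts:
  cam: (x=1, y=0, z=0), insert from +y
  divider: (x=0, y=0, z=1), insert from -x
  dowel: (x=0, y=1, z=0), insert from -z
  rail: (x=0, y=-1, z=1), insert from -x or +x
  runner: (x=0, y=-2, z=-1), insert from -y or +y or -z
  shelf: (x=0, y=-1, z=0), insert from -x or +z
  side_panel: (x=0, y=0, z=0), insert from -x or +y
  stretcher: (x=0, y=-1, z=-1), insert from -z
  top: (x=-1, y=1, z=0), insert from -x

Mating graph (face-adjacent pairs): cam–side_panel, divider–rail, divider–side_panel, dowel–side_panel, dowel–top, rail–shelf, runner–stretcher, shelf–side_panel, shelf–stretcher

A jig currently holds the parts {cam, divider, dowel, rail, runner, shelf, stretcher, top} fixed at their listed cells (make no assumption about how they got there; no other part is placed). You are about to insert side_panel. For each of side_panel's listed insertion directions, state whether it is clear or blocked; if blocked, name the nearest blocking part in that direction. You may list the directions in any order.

+y: blocked by dowel; -x: clear

-x: ray from side_panel(0, 0, 0) has no placed part ⇒ clear
+y: nearest on ray is dowel@(0, 1, 0) ⇒ blocked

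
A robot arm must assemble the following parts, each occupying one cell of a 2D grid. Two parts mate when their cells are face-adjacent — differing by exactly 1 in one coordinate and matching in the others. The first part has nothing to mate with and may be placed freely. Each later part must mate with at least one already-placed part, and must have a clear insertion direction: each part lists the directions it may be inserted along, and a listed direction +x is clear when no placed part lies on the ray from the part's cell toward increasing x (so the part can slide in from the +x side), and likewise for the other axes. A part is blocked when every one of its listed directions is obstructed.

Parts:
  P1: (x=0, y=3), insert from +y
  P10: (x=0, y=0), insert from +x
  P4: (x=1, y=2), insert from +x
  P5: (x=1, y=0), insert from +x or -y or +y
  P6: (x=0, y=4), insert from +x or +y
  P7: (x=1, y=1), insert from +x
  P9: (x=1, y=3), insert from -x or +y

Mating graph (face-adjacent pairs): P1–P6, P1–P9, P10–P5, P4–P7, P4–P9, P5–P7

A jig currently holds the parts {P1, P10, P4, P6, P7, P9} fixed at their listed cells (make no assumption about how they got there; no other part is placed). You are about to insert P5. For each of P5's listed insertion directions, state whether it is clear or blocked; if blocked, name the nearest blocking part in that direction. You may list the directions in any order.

+x: ray from P5(1, 0) has no placed part ⇒ clear
-y: ray from P5(1, 0) has no placed part ⇒ clear
+y: nearest on ray is P7@(1, 1) ⇒ blocked

+x: clear; +y: blocked by P7; -y: clear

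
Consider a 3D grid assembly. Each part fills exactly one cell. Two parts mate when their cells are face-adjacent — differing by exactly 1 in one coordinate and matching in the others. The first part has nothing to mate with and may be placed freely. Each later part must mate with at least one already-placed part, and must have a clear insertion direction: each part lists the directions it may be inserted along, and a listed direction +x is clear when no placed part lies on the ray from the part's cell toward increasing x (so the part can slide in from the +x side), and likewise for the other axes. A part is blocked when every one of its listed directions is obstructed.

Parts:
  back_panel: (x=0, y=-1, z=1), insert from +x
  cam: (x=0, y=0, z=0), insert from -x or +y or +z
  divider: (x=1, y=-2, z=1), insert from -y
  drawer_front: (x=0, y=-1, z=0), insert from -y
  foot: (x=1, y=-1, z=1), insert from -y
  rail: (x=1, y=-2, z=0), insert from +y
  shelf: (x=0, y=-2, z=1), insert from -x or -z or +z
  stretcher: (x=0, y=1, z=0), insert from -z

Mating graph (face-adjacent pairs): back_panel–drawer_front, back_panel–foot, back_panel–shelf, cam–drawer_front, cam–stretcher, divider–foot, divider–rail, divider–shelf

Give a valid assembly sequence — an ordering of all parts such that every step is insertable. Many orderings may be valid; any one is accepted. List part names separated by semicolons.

1. cam@(0, 0, 0) [-x clear] — {cam}
2. drawer_front@(0, -1, 0) [-y clear] — {cam, drawer_front}
3. back_panel@(0, -1, 1) [+x clear] — {back_panel, cam, drawer_front}
4. foot@(1, -1, 1) [-y clear] — {back_panel, cam, drawer_front, foot}
5. divider@(1, -2, 1) [-y clear] — {back_panel, cam, divider, drawer_front, foot}
6. shelf@(0, -2, 1) [-x clear] — {back_panel, cam, divider, drawer_front, foot, shelf}
7. stretcher@(0, 1, 0) [-z clear] — {back_panel, cam, divider, drawer_front, foot, shelf, stretcher}
8. rail@(1, -2, 0) [+y clear] — {back_panel, cam, divider, drawer_front, foot, rail, shelf, stretcher}

cam; drawer_front; back_panel; foot; divider; shelf; stretcher; rail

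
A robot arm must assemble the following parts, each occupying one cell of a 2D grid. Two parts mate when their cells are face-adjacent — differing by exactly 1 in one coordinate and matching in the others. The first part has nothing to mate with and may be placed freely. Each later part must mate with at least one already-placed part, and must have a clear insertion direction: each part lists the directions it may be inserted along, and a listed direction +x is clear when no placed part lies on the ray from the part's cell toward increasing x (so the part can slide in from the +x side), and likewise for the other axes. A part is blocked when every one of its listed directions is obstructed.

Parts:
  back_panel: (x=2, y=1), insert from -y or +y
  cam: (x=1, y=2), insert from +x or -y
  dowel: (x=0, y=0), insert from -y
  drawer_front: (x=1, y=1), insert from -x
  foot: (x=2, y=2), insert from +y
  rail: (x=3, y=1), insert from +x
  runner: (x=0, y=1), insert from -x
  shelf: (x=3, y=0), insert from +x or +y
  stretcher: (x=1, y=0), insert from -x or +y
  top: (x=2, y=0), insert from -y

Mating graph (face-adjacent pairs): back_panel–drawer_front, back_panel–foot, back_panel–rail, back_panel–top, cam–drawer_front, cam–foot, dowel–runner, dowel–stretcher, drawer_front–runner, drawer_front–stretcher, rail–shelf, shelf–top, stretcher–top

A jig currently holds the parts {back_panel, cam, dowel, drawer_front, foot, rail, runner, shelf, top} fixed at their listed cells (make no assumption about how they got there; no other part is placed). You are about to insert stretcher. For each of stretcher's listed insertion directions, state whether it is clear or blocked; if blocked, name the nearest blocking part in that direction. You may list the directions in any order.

+y: blocked by drawer_front; -x: blocked by dowel

-x: nearest on ray is dowel@(0, 0) ⇒ blocked
+y: nearest on ray is drawer_front@(1, 1) ⇒ blocked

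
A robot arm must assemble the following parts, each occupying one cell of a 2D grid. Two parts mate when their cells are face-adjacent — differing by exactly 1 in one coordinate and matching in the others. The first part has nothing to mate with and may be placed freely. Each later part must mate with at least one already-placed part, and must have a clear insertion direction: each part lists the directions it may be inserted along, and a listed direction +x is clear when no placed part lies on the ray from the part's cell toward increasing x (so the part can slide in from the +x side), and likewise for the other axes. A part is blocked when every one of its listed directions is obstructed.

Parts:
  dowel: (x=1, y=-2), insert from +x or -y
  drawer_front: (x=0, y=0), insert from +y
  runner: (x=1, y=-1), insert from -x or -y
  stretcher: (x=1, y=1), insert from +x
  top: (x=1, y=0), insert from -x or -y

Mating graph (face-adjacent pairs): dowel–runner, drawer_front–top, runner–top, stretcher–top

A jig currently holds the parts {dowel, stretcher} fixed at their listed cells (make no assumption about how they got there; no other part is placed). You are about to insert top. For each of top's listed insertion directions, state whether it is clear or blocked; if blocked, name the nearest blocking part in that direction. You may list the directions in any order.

-x: ray from top(1, 0) has no placed part ⇒ clear
-y: nearest on ray is dowel@(1, -2) ⇒ blocked

-x: clear; -y: blocked by dowel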